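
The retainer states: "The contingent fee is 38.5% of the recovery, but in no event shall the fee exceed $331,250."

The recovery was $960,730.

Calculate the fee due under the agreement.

38.5% of $960,730 = $369,881.05
That exceeds the $331,250 cap, so the fee is capped at $331,250.

$331,250.00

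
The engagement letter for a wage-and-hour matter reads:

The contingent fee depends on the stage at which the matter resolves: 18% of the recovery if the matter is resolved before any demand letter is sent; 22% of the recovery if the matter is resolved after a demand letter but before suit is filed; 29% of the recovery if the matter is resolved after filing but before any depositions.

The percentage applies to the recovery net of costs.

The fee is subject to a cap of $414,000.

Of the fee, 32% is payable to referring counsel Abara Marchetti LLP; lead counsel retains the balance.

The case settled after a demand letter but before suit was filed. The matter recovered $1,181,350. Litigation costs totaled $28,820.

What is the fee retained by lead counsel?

Fee base (net of costs): $1,181,350 − $28,820 = $1,152,530
The matter settled after a demand letter but before suit was filed, so the 22% rate applies.
$1,152,530 × 22% = $253,556.60
$253,556.60 is under the $414,000 cap.
Referral share: 32% of $253,556.60 = $81,138.11; lead counsel retains $253,556.60 − $81,138.11 = $172,418.49.

$172,418.49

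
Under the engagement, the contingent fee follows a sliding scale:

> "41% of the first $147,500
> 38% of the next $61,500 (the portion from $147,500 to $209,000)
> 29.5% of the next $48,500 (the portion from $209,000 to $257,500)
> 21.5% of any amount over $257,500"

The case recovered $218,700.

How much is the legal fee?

$86,706.50

First $147,500 at 41% = $60,475.00
Next $61,500 at 38% = $23,370.00
Remaining $9,700 at 29.5% = $2,861.50
Fee: $60,475.00 + $23,370.00 + $2,861.50 = $86,706.50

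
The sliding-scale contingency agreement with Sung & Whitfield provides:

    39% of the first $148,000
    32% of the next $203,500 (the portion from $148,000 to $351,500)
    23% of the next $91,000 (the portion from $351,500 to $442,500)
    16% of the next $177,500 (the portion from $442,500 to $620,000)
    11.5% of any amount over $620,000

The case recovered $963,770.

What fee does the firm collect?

First $148,000 at 39% = $57,720.00
Next $203,500 at 32% = $65,120.00
Next $91,000 at 23% = $20,930.00
Next $177,500 at 16% = $28,400.00
Remaining $343,770 at 11.5% = $39,533.55
Fee: $57,720.00 + $65,120.00 + $20,930.00 + $28,400.00 + $39,533.55 = $211,703.55

$211,703.55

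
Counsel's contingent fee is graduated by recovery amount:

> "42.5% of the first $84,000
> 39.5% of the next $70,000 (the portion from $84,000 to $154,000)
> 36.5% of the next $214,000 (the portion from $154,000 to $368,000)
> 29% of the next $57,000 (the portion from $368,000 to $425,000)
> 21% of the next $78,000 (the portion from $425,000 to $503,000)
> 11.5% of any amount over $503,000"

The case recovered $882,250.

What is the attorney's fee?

First $84,000 at 42.5% = $35,700.00
Next $70,000 at 39.5% = $27,650.00
Next $214,000 at 36.5% = $78,110.00
Next $57,000 at 29% = $16,530.00
Next $78,000 at 21% = $16,380.00
Remaining $379,250 at 11.5% = $43,613.75
Fee: $35,700.00 + $27,650.00 + $78,110.00 + $16,530.00 + $16,380.00 + $43,613.75 = $217,983.75

$217,983.75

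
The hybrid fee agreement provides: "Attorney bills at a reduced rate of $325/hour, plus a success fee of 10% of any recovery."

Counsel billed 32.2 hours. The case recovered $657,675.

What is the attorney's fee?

Hourly: 32.2 × $325 = $10,465.00
Success fee: 10% of $657,675 = $65,767.50
Total: $10,465.00 + $65,767.50 = $76,232.50

$76,232.50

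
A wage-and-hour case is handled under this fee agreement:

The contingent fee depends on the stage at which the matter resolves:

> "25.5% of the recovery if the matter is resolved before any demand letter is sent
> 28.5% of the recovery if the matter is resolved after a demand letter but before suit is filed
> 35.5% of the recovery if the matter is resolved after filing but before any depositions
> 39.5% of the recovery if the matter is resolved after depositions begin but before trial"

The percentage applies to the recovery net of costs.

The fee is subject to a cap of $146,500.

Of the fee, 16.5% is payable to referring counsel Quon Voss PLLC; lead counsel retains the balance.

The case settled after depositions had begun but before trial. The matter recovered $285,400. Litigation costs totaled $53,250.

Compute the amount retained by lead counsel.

Fee base (net of costs): $285,400 − $53,250 = $232,150
The matter settled after depositions had begun but before trial, so the 39.5% rate applies.
$232,150 × 39.5% = $91,699.25
$91,699.25 is under the $146,500 cap.
Referral share: 16.5% of $91,699.25 = $15,130.38; lead counsel retains $91,699.25 − $15,130.38 = $76,568.87.

$76,568.87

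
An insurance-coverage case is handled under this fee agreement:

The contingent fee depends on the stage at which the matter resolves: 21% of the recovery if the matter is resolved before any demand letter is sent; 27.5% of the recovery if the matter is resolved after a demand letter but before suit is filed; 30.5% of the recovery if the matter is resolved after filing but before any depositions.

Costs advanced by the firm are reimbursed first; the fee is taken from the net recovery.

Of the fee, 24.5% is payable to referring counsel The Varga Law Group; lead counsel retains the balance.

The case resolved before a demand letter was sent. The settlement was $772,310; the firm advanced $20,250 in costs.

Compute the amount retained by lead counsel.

$119,239.11

Fee base (net of costs): $772,310 − $20,250 = $752,060
The matter resolved before a demand letter was sent, so the 21% rate applies.
$752,060 × 21% = $157,932.60
Referral share: 24.5% of $157,932.60 = $38,693.49; lead counsel retains $157,932.60 − $38,693.49 = $119,239.11.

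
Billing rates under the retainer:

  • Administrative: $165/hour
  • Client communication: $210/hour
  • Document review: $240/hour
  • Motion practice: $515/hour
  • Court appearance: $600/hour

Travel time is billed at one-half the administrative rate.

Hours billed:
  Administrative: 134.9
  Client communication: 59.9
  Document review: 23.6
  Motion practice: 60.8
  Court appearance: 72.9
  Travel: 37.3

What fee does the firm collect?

Administrative: 134.9 × $165 = $22,258.50
Client communication: 59.9 × $210 = $12,579.00
Document review: 23.6 × $240 = $5,664.00
Motion practice: 60.8 × $515 = $31,312.00
Court appearance: 72.9 × $600 = $43,740.00
Subtotal: $22,258.50 + $12,579.00 + $5,664.00 + $31,312.00 + $43,740.00 = $115,553.50
Travel: 37.3 × ($165 ÷ 2) = 37.3 × $82.50 = $3,077.25
Total: $115,553.50 + $3,077.25 = $118,630.75

$118,630.75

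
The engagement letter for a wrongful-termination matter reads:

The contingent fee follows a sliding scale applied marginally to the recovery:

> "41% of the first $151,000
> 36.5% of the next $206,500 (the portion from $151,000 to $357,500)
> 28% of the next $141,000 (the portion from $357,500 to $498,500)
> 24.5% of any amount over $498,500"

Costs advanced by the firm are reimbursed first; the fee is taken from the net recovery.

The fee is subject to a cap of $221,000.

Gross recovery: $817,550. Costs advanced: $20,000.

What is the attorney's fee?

$221,000.00

Fee base (net of costs): $817,550 − $20,000 = $797,550
First $151,000 at 41% = $61,910.00
Next $206,500 at 36.5% = $75,372.50
Next $141,000 at 28% = $39,480.00
Remaining $299,050 at 24.5% = $73,267.25
Fee: $61,910.00 + $75,372.50 + $39,480.00 + $73,267.25 = $250,029.75
$250,029.75 exceeds the $221,000 cap, so the fee is capped at $221,000.00.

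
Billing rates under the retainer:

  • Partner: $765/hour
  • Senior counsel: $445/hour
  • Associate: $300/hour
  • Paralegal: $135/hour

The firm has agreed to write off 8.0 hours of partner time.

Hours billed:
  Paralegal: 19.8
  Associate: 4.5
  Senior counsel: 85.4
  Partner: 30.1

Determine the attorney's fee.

$58,932.50

Partner: 30.1 × $765 = $23,026.50
Senior counsel: 85.4 × $445 = $38,003.00
Associate: 4.5 × $300 = $1,350.00
Paralegal: 19.8 × $135 = $2,673.00
Subtotal: $65,052.50
Write-off: 8.0 × $765 = $6,120.00
Total: $65,052.50 − $6,120.00 = $58,932.50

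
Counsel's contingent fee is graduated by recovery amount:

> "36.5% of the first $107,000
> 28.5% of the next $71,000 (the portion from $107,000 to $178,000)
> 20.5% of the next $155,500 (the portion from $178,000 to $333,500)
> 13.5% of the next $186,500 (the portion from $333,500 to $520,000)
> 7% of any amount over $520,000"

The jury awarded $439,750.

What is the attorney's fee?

$105,511.25

First $107,000 at 36.5% = $39,055.00
Next $71,000 at 28.5% = $20,235.00
Next $155,500 at 20.5% = $31,877.50
Remaining $106,250 at 13.5% = $14,343.75
Fee: $39,055.00 + $20,235.00 + $31,877.50 + $14,343.75 = $105,511.25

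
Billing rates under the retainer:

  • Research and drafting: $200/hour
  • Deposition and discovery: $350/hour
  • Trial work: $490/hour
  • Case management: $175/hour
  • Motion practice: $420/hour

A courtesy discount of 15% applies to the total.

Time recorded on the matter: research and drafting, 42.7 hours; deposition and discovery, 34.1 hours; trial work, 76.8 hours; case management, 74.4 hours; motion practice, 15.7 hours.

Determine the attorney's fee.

$66,062.85

Research and drafting: 42.7 × $200 = $8,540.00
Deposition and discovery: 34.1 × $350 = $11,935.00
Trial work: 76.8 × $490 = $37,632.00
Case management: 74.4 × $175 = $13,020.00
Motion practice: 15.7 × $420 = $6,594.00
Subtotal: $77,721.00
Less 15% discount: −$11,658.15
Total: $77,721.00 − $11,658.15 = $66,062.85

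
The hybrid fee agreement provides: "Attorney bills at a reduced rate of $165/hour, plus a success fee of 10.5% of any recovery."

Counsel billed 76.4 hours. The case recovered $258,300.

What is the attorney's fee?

$39,727.50

Hourly: 76.4 × $165 = $12,606.00
Success fee: 10.5% of $258,300 = $27,121.50
Total: $12,606.00 + $27,121.50 = $39,727.50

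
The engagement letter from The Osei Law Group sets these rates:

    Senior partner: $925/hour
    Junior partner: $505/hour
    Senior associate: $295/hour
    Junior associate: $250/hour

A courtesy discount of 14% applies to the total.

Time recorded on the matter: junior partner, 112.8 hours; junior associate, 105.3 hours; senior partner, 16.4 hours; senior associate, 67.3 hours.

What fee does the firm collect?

Senior partner: 16.4 × $925 = $15,170.00
Junior partner: 112.8 × $505 = $56,964.00
Senior associate: 67.3 × $295 = $19,853.50
Junior associate: 105.3 × $250 = $26,325.00
Subtotal: $118,312.50
Less 14% discount: −$16,563.75
Total: $118,312.50 − $16,563.75 = $101,748.75

$101,748.75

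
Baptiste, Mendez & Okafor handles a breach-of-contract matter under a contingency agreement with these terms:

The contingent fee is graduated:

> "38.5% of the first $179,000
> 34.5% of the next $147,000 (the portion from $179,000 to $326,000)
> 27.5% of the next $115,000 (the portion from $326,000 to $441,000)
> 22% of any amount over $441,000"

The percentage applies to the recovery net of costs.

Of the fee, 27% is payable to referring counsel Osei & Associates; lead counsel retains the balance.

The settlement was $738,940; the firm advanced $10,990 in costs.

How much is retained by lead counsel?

Fee base (net of costs): $738,940 − $10,990 = $727,950
First $179,000 at 38.5% = $68,915.00
Next $147,000 at 34.5% = $50,715.00
Next $115,000 at 27.5% = $31,625.00
Remaining $286,950 at 22% = $63,129.00
Fee: $68,915.00 + $50,715.00 + $31,625.00 + $63,129.00 = $214,384.00
Referral share: 27% of $214,384.00 = $57,883.68; lead counsel retains $214,384.00 − $57,883.68 = $156,500.32.

$156,500.32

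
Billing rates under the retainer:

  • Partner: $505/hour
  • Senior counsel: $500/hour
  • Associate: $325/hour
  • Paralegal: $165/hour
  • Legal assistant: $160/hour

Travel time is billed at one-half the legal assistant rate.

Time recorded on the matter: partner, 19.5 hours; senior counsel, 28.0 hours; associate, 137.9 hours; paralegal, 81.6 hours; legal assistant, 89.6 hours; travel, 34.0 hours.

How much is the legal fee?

Partner: 19.5 × $505 = $9,847.50
Senior counsel: 28.0 × $500 = $14,000.00
Associate: 137.9 × $325 = $44,817.50
Paralegal: 81.6 × $165 = $13,464.00
Legal assistant: 89.6 × $160 = $14,336.00
Subtotal: $9,847.50 + $14,000.00 + $44,817.50 + $13,464.00 + $14,336.00 = $96,465.00
Travel: 34.0 × ($160 ÷ 2) = 34.0 × $80.00 = $2,720.00
Total: $96,465.00 + $2,720.00 = $99,185.00

$99,185.00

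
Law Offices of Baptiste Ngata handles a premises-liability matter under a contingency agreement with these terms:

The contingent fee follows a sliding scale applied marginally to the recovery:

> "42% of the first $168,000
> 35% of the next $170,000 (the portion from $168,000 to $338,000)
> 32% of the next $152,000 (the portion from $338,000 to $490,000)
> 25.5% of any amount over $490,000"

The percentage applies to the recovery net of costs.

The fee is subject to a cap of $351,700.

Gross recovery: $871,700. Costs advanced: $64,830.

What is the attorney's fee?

$259,501.85

Fee base (net of costs): $871,700 − $64,830 = $806,870
First $168,000 at 42% = $70,560.00
Next $170,000 at 35% = $59,500.00
Next $152,000 at 32% = $48,640.00
Remaining $316,870 at 25.5% = $80,801.85
Fee: $70,560.00 + $59,500.00 + $48,640.00 + $80,801.85 = $259,501.85
$259,501.85 is under the $351,700 cap.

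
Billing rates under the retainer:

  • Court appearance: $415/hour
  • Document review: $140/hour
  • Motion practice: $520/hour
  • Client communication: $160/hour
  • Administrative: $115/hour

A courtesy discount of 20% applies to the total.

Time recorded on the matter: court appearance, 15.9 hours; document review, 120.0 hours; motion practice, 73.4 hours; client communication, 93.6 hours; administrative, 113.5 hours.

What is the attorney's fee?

$71,676.00

Court appearance: 15.9 × $415 = $6,598.50
Document review: 120.0 × $140 = $16,800.00
Motion practice: 73.4 × $520 = $38,168.00
Client communication: 93.6 × $160 = $14,976.00
Administrative: 113.5 × $115 = $13,052.50
Subtotal: $89,595.00
Less 20% discount: −$17,919.00
Total: $89,595.00 − $17,919.00 = $71,676.00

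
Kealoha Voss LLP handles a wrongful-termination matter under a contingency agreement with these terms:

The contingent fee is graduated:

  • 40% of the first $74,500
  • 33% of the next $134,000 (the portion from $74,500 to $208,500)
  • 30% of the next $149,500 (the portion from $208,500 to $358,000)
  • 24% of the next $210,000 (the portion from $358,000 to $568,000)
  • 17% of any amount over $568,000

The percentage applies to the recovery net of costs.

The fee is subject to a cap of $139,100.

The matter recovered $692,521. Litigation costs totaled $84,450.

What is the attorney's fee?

$139,100.00

Fee base (net of costs): $692,521 − $84,450 = $608,071
First $74,500 at 40% = $29,800.00
Next $134,000 at 33% = $44,220.00
Next $149,500 at 30% = $44,850.00
Next $210,000 at 24% = $50,400.00
Remaining $40,071 at 17% = $6,812.07
Fee: $29,800.00 + $44,220.00 + $44,850.00 + $50,400.00 + $6,812.07 = $176,082.07
$176,082.07 exceeds the $139,100 cap, so the fee is capped at $139,100.00.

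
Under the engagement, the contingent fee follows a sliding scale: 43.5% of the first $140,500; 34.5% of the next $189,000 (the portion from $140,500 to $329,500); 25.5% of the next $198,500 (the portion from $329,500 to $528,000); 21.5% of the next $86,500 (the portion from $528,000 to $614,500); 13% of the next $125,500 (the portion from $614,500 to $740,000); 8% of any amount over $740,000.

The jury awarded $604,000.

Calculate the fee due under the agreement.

$193,280.00

First $140,500 at 43.5% = $61,117.50
Next $189,000 at 34.5% = $65,205.00
Next $198,500 at 25.5% = $50,617.50
Remaining $76,000 at 21.5% = $16,340.00
Fee: $61,117.50 + $65,205.00 + $50,617.50 + $16,340.00 = $193,280.00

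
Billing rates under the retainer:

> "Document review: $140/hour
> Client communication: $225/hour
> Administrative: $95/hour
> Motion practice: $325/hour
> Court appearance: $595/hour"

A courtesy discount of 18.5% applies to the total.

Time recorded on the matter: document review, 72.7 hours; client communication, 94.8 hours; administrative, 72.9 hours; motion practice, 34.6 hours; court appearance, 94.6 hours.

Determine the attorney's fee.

$86,361.88

Document review: 72.7 × $140 = $10,178.00
Client communication: 94.8 × $225 = $21,330.00
Administrative: 72.9 × $95 = $6,925.50
Motion practice: 34.6 × $325 = $11,245.00
Court appearance: 94.6 × $595 = $56,287.00
Subtotal: $105,965.50
Less 18.5% discount: −$19,603.62
Total: $105,965.50 − $19,603.62 = $86,361.88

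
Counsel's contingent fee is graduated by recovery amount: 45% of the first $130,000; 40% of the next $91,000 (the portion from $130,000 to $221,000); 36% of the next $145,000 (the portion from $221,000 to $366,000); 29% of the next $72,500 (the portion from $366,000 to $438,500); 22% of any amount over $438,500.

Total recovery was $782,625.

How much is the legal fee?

First $130,000 at 45% = $58,500.00
Next $91,000 at 40% = $36,400.00
Next $145,000 at 36% = $52,200.00
Next $72,500 at 29% = $21,025.00
Remaining $344,125 at 22% = $75,707.50
Fee: $58,500.00 + $36,400.00 + $52,200.00 + $21,025.00 + $75,707.50 = $243,832.50

$243,832.50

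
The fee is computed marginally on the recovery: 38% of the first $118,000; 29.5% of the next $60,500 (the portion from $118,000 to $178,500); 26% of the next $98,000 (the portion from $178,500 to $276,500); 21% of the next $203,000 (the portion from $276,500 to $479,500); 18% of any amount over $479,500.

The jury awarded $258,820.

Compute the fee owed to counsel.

First $118,000 at 38% = $44,840.00
Next $60,500 at 29.5% = $17,847.50
Remaining $80,320 at 26% = $20,883.20
Fee: $44,840.00 + $17,847.50 + $20,883.20 = $83,570.70

$83,570.70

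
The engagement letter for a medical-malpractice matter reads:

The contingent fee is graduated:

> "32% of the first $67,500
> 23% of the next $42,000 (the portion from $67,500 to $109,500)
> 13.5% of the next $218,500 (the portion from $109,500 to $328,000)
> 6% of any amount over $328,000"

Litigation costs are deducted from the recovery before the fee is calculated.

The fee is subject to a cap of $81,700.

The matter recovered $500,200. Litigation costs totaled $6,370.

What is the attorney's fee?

Fee base (net of costs): $500,200 − $6,370 = $493,830
First $67,500 at 32% = $21,600.00
Next $42,000 at 23% = $9,660.00
Next $218,500 at 13.5% = $29,497.50
Remaining $165,830 at 6% = $9,949.80
Fee: $21,600.00 + $9,660.00 + $29,497.50 + $9,949.80 = $70,707.30
$70,707.30 is under the $81,700 cap.

$70,707.30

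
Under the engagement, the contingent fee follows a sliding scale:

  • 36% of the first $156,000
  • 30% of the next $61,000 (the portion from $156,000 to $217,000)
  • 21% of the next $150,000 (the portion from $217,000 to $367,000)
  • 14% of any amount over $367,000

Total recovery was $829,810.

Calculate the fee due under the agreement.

$170,753.40

First $156,000 at 36% = $56,160.00
Next $61,000 at 30% = $18,300.00
Next $150,000 at 21% = $31,500.00
Remaining $462,810 at 14% = $64,793.40
Fee: $56,160.00 + $18,300.00 + $31,500.00 + $64,793.40 = $170,753.40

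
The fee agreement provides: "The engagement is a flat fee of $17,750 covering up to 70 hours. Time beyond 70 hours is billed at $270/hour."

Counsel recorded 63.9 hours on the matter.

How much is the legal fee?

$17,750.00

63.9 hours is within the 70-hour scope; only the flat fee applies.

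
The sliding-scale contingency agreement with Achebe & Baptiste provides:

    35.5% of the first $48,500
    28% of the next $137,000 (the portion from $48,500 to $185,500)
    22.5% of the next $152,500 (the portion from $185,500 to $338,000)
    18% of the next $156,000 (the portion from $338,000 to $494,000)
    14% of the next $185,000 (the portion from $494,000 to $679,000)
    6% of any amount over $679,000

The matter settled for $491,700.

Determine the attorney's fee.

$117,556.00

First $48,500 at 35.5% = $17,217.50
Next $137,000 at 28% = $38,360.00
Next $152,500 at 22.5% = $34,312.50
Remaining $153,700 at 18% = $27,666.00
Fee: $17,217.50 + $38,360.00 + $34,312.50 + $27,666.00 = $117,556.00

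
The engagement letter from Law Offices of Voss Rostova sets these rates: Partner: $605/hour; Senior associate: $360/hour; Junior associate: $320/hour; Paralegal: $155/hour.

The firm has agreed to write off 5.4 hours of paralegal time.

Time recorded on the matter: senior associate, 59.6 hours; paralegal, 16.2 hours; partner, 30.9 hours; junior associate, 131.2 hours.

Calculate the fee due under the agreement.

$83,808.50

Partner: 30.9 × $605 = $18,694.50
Senior associate: 59.6 × $360 = $21,456.00
Junior associate: 131.2 × $320 = $41,984.00
Paralegal: 16.2 × $155 = $2,511.00
Subtotal: $84,645.50
Write-off: 5.4 × $155 = $837.00
Total: $84,645.50 − $837.00 = $83,808.50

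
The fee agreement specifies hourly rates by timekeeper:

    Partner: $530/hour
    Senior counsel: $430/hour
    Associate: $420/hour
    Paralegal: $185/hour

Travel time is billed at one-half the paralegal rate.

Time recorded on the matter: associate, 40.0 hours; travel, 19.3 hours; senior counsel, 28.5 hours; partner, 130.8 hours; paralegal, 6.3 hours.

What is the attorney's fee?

$101,329.75

Partner: 130.8 × $530 = $69,324.00
Senior counsel: 28.5 × $430 = $12,255.00
Associate: 40.0 × $420 = $16,800.00
Paralegal: 6.3 × $185 = $1,165.50
Subtotal: $69,324.00 + $12,255.00 + $16,800.00 + $1,165.50 = $99,544.50
Travel: 19.3 × ($185 ÷ 2) = 19.3 × $92.50 = $1,785.25
Total: $99,544.50 + $1,785.25 = $101,329.75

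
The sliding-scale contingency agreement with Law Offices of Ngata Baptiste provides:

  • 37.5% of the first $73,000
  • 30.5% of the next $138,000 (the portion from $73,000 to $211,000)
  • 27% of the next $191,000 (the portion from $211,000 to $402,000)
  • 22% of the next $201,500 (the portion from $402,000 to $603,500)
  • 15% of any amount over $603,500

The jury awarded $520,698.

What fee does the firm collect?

First $73,000 at 37.5% = $27,375.00
Next $138,000 at 30.5% = $42,090.00
Next $191,000 at 27% = $51,570.00
Remaining $118,698 at 22% = $26,113.56
Fee: $27,375.00 + $42,090.00 + $51,570.00 + $26,113.56 = $147,148.56

$147,148.56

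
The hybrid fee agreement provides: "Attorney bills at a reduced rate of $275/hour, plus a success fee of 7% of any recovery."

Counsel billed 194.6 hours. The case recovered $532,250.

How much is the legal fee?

$90,772.50

Hourly: 194.6 × $275 = $53,515.00
Success fee: 7% of $532,250 = $37,257.50
Total: $53,515.00 + $37,257.50 = $90,772.50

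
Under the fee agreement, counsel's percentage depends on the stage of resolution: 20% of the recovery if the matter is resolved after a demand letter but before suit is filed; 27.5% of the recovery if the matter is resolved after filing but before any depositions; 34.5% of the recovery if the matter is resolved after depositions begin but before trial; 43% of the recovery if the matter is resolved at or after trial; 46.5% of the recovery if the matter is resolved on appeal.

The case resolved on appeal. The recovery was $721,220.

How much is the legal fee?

The matter resolved on appeal, so the 46.5% rate applies.
$721,220 × 46.5% = $335,367.30

$335,367.30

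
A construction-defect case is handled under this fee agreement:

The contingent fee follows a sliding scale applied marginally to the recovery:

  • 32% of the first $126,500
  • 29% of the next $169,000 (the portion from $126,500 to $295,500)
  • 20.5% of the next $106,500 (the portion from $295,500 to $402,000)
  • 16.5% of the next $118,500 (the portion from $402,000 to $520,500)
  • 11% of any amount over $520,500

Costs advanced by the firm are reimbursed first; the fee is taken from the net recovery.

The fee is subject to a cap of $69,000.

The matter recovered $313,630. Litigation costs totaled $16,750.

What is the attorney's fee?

$69,000.00

Fee base (net of costs): $313,630 − $16,750 = $296,880
First $126,500 at 32% = $40,480.00
Next $169,000 at 29% = $49,010.00
Remaining $1,380 at 20.5% = $282.90
Fee: $40,480.00 + $49,010.00 + $282.90 = $89,772.90
$89,772.90 exceeds the $69,000 cap, so the fee is capped at $69,000.00.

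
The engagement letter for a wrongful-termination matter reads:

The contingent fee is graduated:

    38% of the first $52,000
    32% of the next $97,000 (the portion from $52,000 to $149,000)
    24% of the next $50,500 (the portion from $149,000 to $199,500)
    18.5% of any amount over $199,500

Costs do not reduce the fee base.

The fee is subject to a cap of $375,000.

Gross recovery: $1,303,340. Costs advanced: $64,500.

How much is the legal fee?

$267,130.40

Fee base is the gross recovery, $1,303,340; costs are reimbursed separately.
First $52,000 at 38% = $19,760.00
Next $97,000 at 32% = $31,040.00
Next $50,500 at 24% = $12,120.00
Remaining $1,103,840 at 18.5% = $204,210.40
Fee: $19,760.00 + $31,040.00 + $12,120.00 + $204,210.40 = $267,130.40
$267,130.40 is under the $375,000 cap.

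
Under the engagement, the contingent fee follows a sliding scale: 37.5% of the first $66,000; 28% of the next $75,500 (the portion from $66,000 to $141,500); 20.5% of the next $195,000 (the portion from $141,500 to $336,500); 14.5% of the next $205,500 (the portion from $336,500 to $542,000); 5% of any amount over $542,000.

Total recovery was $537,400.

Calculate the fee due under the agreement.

First $66,000 at 37.5% = $24,750.00
Next $75,500 at 28% = $21,140.00
Next $195,000 at 20.5% = $39,975.00
Remaining $200,900 at 14.5% = $29,130.50
Fee: $24,750.00 + $21,140.00 + $39,975.00 + $29,130.50 = $114,995.50

$114,995.50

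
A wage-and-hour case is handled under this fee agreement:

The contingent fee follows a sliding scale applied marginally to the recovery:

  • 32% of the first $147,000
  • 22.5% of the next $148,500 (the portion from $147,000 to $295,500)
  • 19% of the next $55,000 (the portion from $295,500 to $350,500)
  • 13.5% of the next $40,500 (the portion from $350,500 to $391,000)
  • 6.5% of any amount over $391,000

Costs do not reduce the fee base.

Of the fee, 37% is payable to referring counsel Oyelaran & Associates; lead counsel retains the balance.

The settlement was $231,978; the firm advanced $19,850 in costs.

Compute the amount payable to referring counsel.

$24,479.22

Fee base is the gross recovery, $231,978; costs are reimbursed separately.
First $147,000 at 32% = $47,040.00
Remaining $84,978 at 22.5% = $19,120.05
Fee: $47,040.00 + $19,120.05 = $66,160.05
Referral share: 37% of $66,160.05 = $24,479.22; lead counsel retains $66,160.05 − $24,479.22 = $41,680.83.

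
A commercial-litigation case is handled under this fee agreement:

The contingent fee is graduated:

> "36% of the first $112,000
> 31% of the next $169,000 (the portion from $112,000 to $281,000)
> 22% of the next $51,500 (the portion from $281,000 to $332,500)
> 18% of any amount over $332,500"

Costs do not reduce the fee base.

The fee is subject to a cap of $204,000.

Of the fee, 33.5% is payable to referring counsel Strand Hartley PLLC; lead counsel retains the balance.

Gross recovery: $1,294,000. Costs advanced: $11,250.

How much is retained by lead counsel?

Fee base is the gross recovery, $1,294,000; costs are reimbursed separately.
First $112,000 at 36% = $40,320.00
Next $169,000 at 31% = $52,390.00
Next $51,500 at 22% = $11,330.00
Remaining $961,500 at 18% = $173,070.00
Fee: $40,320.00 + $52,390.00 + $11,330.00 + $173,070.00 = $277,110.00
$277,110.00 exceeds the $204,000 cap, so the fee is capped at $204,000.00.
Referral share: 33.5% of $204,000.00 = $68,340.00; lead counsel retains $204,000.00 − $68,340.00 = $135,660.00.

$135,660.00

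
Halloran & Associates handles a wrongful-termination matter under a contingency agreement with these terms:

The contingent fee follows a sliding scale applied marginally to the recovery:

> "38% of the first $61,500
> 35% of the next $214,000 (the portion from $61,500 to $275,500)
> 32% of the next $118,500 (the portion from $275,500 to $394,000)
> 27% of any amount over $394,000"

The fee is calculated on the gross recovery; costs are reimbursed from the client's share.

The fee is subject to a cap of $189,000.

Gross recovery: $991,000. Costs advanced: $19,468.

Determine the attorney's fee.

$189,000.00

Fee base is the gross recovery, $991,000; costs are reimbursed separately.
First $61,500 at 38% = $23,370.00
Next $214,000 at 35% = $74,900.00
Next $118,500 at 32% = $37,920.00
Remaining $597,000 at 27% = $161,190.00
Fee: $23,370.00 + $74,900.00 + $37,920.00 + $161,190.00 = $297,380.00
$297,380.00 exceeds the $189,000 cap, so the fee is capped at $189,000.00.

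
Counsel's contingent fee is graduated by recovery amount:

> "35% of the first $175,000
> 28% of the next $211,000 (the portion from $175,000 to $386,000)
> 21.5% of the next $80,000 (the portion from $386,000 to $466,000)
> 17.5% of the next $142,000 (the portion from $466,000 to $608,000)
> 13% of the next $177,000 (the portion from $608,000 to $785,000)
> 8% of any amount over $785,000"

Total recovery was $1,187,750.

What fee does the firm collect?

First $175,000 at 35% = $61,250.00
Next $211,000 at 28% = $59,080.00
Next $80,000 at 21.5% = $17,200.00
Next $142,000 at 17.5% = $24,850.00
Next $177,000 at 13% = $23,010.00
Remaining $402,750 at 8% = $32,220.00
Fee: $61,250.00 + $59,080.00 + $17,200.00 + $24,850.00 + $23,010.00 + $32,220.00 = $217,610.00

$217,610.00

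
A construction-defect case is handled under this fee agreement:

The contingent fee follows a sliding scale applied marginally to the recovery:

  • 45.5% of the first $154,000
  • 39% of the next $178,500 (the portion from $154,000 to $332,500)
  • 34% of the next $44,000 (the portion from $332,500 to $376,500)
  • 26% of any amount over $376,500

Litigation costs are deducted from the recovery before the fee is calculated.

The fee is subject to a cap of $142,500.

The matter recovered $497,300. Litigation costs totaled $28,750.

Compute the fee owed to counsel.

$142,500.00

Fee base (net of costs): $497,300 − $28,750 = $468,550
First $154,000 at 45.5% = $70,070.00
Next $178,500 at 39% = $69,615.00
Next $44,000 at 34% = $14,960.00
Remaining $92,050 at 26% = $23,933.00
Fee: $70,070.00 + $69,615.00 + $14,960.00 + $23,933.00 = $178,578.00
$178,578.00 exceeds the $142,500 cap, so the fee is capped at $142,500.00.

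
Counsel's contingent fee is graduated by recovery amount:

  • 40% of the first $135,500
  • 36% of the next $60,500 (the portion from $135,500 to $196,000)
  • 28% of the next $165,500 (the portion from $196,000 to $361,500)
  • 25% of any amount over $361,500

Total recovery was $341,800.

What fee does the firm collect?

$116,804.00

First $135,500 at 40% = $54,200.00
Next $60,500 at 36% = $21,780.00
Remaining $145,800 at 28% = $40,824.00
Fee: $54,200.00 + $21,780.00 + $40,824.00 = $116,804.00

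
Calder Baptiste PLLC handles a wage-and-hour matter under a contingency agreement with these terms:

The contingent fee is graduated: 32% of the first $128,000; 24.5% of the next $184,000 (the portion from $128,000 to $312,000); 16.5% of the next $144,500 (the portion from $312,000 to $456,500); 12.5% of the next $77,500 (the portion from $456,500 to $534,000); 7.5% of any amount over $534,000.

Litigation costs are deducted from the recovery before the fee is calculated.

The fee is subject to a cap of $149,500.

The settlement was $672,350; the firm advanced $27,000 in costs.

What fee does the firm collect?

$127,921.25

Fee base (net of costs): $672,350 − $27,000 = $645,350
First $128,000 at 32% = $40,960.00
Next $184,000 at 24.5% = $45,080.00
Next $144,500 at 16.5% = $23,842.50
Next $77,500 at 12.5% = $9,687.50
Remaining $111,350 at 7.5% = $8,351.25
Fee: $40,960.00 + $45,080.00 + $23,842.50 + $9,687.50 + $8,351.25 = $127,921.25
$127,921.25 is under the $149,500 cap.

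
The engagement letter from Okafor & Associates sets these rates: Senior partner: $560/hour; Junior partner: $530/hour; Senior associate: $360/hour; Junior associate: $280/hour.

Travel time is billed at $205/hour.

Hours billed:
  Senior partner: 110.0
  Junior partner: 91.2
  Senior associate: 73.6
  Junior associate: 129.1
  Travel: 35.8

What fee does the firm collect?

Senior partner: 110.0 × $560 = $61,600.00
Junior partner: 91.2 × $530 = $48,336.00
Senior associate: 73.6 × $360 = $26,496.00
Junior associate: 129.1 × $280 = $36,148.00
Subtotal: $61,600.00 + $48,336.00 + $26,496.00 + $36,148.00 = $172,580.00
Travel: 35.8 × $205 = $7,339.00
Total: $172,580.00 + $7,339.00 = $179,919.00

$179,919.00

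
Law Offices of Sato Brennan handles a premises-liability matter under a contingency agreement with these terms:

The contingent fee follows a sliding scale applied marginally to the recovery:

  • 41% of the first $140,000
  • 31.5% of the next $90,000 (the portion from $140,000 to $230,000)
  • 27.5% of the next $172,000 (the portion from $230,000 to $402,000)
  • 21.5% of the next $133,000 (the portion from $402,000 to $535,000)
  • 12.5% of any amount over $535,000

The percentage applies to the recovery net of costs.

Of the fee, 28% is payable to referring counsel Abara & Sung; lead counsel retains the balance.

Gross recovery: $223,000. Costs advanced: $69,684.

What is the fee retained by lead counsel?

Fee base (net of costs): $223,000 − $69,684 = $153,316
First $140,000 at 41% = $57,400.00
Remaining $13,316 at 31.5% = $4,194.54
Fee: $57,400.00 + $4,194.54 = $61,594.54
Referral share: 28% of $61,594.54 = $17,246.47; lead counsel retains $61,594.54 − $17,246.47 = $44,348.07.

$44,348.07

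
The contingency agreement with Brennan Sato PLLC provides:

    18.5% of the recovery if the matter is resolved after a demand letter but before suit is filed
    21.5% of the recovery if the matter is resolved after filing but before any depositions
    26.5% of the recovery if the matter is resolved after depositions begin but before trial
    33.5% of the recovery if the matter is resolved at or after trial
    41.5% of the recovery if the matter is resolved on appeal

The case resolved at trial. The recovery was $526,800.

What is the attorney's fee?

$176,478.00

The matter resolved at trial, so the 33.5% rate applies.
$526,800 × 33.5% = $176,478.00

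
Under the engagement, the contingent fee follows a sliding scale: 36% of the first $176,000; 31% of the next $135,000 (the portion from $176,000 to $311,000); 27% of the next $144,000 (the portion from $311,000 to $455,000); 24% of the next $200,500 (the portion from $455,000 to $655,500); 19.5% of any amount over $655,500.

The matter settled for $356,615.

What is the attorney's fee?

First $176,000 at 36% = $63,360.00
Next $135,000 at 31% = $41,850.00
Remaining $45,615 at 27% = $12,316.05
Fee: $63,360.00 + $41,850.00 + $12,316.05 = $117,526.05

$117,526.05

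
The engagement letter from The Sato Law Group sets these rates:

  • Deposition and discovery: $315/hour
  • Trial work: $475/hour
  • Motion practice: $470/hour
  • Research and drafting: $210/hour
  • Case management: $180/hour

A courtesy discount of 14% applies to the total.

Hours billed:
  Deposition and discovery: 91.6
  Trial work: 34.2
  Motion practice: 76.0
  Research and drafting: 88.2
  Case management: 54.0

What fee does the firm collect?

Deposition and discovery: 91.6 × $315 = $28,854.00
Trial work: 34.2 × $475 = $16,245.00
Motion practice: 76.0 × $470 = $35,720.00
Research and drafting: 88.2 × $210 = $18,522.00
Case management: 54.0 × $180 = $9,720.00
Subtotal: $109,061.00
Less 14% discount: −$15,268.54
Total: $109,061.00 − $15,268.54 = $93,792.46

$93,792.46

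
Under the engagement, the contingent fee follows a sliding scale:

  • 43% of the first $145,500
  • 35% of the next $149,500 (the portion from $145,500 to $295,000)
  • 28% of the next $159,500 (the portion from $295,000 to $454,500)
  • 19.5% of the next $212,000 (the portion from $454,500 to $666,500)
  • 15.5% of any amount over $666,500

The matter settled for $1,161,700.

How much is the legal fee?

$277,646.00

First $145,500 at 43% = $62,565.00
Next $149,500 at 35% = $52,325.00
Next $159,500 at 28% = $44,660.00
Next $212,000 at 19.5% = $41,340.00
Remaining $495,200 at 15.5% = $76,756.00
Fee: $62,565.00 + $52,325.00 + $44,660.00 + $41,340.00 + $76,756.00 = $277,646.00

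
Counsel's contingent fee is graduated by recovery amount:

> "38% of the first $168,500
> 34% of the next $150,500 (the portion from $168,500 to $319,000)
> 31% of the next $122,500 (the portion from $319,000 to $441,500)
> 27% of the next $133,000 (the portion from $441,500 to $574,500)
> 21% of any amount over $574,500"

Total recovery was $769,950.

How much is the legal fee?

First $168,500 at 38% = $64,030.00
Next $150,500 at 34% = $51,170.00
Next $122,500 at 31% = $37,975.00
Next $133,000 at 27% = $35,910.00
Remaining $195,450 at 21% = $41,044.50
Fee: $64,030.00 + $51,170.00 + $37,975.00 + $35,910.00 + $41,044.50 = $230,129.50

$230,129.50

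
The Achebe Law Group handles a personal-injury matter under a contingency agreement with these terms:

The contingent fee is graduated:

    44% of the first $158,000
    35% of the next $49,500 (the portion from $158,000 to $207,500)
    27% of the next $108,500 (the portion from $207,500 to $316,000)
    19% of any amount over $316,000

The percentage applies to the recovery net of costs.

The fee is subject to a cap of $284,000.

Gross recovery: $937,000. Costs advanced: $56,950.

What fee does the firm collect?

$223,309.50

Fee base (net of costs): $937,000 − $56,950 = $880,050
First $158,000 at 44% = $69,520.00
Next $49,500 at 35% = $17,325.00
Next $108,500 at 27% = $29,295.00
Remaining $564,050 at 19% = $107,169.50
Fee: $69,520.00 + $17,325.00 + $29,295.00 + $107,169.50 = $223,309.50
$223,309.50 is under the $284,000 cap.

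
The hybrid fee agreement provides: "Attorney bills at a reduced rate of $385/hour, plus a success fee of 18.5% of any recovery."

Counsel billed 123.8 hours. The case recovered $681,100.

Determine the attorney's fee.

Hourly: 123.8 × $385 = $47,663.00
Success fee: 18.5% of $681,100 = $126,003.50
Total: $47,663.00 + $126,003.50 = $173,666.50

$173,666.50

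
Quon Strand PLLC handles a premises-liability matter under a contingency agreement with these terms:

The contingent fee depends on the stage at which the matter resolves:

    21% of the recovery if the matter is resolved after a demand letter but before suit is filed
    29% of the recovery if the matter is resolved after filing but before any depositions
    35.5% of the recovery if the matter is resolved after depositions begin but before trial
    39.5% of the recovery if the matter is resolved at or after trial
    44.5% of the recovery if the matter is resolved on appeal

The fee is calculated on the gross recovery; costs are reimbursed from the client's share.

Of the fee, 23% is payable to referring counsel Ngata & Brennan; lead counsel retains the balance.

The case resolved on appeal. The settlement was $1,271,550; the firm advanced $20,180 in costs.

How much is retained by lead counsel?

$435,696.61

Fee base is the gross recovery, $1,271,550; costs are reimbursed separately.
The matter resolved on appeal, so the 44.5% rate applies.
$1,271,550 × 44.5% = $565,839.75
Referral share: 23% of $565,839.75 = $130,143.14; lead counsel retains $565,839.75 − $130,143.14 = $435,696.61.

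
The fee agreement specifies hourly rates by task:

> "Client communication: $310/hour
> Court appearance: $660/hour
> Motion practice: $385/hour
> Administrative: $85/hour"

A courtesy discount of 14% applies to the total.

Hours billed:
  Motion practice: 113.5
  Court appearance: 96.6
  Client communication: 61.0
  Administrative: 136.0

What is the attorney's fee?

Client communication: 61.0 × $310 = $18,910.00
Court appearance: 96.6 × $660 = $63,756.00
Motion practice: 113.5 × $385 = $43,697.50
Administrative: 136.0 × $85 = $11,560.00
Subtotal: $137,923.50
Less 14% discount: −$19,309.29
Total: $137,923.50 − $19,309.29 = $118,614.21

$118,614.21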